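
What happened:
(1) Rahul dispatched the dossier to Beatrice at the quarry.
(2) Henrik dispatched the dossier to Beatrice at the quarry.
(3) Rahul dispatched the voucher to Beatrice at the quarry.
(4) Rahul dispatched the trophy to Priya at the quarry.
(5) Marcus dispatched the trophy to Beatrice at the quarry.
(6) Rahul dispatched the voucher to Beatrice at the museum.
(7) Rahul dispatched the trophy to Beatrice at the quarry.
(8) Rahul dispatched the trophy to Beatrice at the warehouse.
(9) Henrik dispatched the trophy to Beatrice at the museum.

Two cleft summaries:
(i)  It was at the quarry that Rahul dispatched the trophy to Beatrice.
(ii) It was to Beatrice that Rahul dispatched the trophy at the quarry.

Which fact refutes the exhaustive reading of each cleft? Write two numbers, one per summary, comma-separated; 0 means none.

(i): focus "at the quarry". Looking for same agent, thing, recipient (Rahul / the trophy / Beatrice) with some other setting — fact (8) has at the warehouse there. Refuted.
(ii): focus "Beatrice". Looking for same agent, thing, setting (Rahul / the trophy / at the quarry) with some other recipient — fact (4) has Priya there. Refuted.

8, 4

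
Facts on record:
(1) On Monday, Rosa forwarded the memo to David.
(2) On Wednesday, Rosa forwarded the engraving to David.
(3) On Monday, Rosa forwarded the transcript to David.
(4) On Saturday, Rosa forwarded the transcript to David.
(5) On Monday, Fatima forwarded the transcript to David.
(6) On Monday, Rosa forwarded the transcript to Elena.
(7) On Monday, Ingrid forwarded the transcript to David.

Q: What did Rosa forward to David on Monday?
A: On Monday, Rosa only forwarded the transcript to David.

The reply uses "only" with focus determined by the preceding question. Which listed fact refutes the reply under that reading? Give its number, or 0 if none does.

1

The question "What did ...?" targets the thing, so in the reply the focus falls on "the transcript".
So "only" ranges over things; the rest (same agent, recipient, setting (Rosa / David / on Monday)) is presupposed.
Fact (1) keeps same agent, recipient, setting (Rosa / David / on Monday) but has thing = the memo; that refutes the reply.
(Fact (4) would refute a reading with focus on the setting — but that is not what the question asks.)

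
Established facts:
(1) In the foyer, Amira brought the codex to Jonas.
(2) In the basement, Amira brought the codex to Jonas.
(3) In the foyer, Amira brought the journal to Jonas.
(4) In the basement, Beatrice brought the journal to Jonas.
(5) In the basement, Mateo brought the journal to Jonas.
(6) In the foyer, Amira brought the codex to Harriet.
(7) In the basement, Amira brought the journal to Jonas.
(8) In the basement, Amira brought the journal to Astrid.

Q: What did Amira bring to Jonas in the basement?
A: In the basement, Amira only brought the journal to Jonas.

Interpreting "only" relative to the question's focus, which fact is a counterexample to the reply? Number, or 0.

2

Answering "What did ...?" puts focus on the thing — here, "the journal".
"Only" then excludes alternative things while the background — Amira as agent and Jonas as recipient and in the basement as setting — is held fixed.
Fact (2) keeps Amira as agent and Jonas as recipient and in the basement as setting but has thing = the codex; that refutes the reply.
(Fact (8) would refute a reading with focus on the recipient — but that is not what the question asks.)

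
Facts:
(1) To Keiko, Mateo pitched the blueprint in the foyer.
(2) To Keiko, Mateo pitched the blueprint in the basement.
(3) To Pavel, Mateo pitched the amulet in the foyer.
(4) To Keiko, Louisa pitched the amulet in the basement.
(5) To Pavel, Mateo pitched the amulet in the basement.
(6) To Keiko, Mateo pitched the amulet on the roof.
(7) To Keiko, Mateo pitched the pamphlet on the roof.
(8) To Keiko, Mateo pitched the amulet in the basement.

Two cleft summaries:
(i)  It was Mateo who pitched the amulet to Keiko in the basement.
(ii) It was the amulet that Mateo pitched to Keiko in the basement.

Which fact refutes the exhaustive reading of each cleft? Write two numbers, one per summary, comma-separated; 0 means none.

(i): focus "Mateo". Looking for same thing, recipient, setting (the amulet / Keiko / in the basement) with some other agent — fact (4) has Louisa there. Refuted.
(ii): focus "the amulet". Looking for same agent, recipient, setting (Mateo / Keiko / in the basement) with some other thing — fact (2) has the blueprint there. Refuted.

4, 2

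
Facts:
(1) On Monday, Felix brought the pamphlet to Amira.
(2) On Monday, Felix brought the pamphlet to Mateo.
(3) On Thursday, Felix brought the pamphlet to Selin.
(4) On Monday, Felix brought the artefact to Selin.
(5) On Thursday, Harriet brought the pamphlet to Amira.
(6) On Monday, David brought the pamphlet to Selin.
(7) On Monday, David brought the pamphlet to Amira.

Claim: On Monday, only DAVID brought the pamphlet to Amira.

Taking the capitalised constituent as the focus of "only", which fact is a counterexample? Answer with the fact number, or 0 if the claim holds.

Focus (in capitals) is "David" — the agent. "Only" excludes alternative agents while holding fixed same thing, recipient, setting (the pamphlet / Amira / on Monday).
Fact (1) shares the background but differs in agent (Felix) — a counterexample.

1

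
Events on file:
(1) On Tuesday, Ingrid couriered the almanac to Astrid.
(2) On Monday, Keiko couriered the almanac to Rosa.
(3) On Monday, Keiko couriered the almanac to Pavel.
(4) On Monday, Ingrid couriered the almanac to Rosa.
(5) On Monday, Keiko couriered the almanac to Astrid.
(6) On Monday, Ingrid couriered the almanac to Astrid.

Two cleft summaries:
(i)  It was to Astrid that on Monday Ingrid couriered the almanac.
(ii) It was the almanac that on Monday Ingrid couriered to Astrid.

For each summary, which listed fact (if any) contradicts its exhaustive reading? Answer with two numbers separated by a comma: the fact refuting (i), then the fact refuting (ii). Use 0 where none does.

4, 0

(i): focus "Astrid". Looking for agent = Ingrid, thing = the almanac, setting = on Monday with some other recipient — fact (4) has Rosa there. Refuted.
(ii): focus "the almanac". No fact shares agent = Ingrid, recipient = Astrid, setting = on Monday with a different thing. 0.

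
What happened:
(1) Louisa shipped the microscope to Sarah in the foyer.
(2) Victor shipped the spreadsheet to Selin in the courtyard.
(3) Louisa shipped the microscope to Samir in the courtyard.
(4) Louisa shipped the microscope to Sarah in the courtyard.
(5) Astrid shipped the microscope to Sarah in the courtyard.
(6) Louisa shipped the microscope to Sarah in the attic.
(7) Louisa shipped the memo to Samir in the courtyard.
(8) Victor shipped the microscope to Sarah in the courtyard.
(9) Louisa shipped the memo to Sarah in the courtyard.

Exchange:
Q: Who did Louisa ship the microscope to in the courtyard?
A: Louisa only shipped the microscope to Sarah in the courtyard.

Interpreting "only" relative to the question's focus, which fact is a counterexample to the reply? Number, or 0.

3

Answering "Who did ... to ...?" puts focus on the recipient — here, "Sarah".
"Only" then excludes alternative recipients while the background — agent = Louisa, thing = the microscope, setting = in the courtyard — is held fixed.
Fact (3) keeps agent = Louisa, thing = the microscope, setting = in the courtyard but has recipient = Samir; that refutes the reply.
(Fact (1) would refute a reading with focus on the setting — but that is not what the question asks.)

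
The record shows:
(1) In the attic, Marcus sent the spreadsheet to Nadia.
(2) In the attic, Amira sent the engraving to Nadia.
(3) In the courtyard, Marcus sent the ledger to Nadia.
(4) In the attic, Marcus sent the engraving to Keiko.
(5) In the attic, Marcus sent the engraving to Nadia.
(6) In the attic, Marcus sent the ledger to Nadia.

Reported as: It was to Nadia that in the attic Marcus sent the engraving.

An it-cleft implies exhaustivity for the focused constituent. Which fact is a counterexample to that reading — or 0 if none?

The cleft puts "Nadia" in focus and presupposes the open proposition with agent = Marcus, thing = the engraving, setting = in the attic.
The exhaustive reading says no other recipient fits that background.
Fact (4) shares the background but with recipient = Keiko; exhaustivity is violated.

4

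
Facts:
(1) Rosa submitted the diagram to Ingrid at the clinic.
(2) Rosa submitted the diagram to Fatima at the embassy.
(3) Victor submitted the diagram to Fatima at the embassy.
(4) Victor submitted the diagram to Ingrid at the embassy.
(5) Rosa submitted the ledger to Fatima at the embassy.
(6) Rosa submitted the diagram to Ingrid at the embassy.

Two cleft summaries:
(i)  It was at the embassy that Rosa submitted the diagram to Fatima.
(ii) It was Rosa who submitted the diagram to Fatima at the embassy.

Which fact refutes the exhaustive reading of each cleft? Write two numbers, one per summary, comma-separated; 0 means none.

0, 3

(i): focus "at the embassy". No fact shares agent = Rosa, thing = the diagram, recipient = Fatima with a different setting. 0.
(ii): focus "Rosa". Looking for thing = the diagram, recipient = Fatima, setting = at the embassy with some other agent — fact (3) has Victor there. Refuted.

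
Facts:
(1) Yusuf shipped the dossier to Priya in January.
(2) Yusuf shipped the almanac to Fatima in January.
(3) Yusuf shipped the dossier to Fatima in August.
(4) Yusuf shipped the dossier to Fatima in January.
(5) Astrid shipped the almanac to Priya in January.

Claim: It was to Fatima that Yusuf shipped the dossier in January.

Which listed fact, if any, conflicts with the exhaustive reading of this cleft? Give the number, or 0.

1

Focus of the cleft: "Fatima" (the recipient). Presupposed background: agent = Yusuf, thing = the dossier, setting = in January.
Exhaustivity: Fatima is the only recipient satisfying that background.
Fact (1) shares the background but with recipient = Priya; exhaustivity is violated.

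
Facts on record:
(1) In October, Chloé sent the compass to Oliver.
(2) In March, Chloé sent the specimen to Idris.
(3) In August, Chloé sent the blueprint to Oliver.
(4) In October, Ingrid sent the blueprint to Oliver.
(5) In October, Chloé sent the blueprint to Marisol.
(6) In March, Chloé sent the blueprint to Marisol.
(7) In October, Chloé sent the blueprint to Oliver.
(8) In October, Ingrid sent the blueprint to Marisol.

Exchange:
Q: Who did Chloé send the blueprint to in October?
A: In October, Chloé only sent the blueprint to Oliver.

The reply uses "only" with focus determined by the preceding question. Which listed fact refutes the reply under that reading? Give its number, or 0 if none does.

5

Answering "Who did ... to ...?" puts focus on the recipient — here, "Oliver".
So "only" ranges over recipients; the rest (Chloé as agent and the blueprint as thing and in October as setting) is presupposed.
Fact (5) keeps Chloé as agent and the blueprint as thing and in October as setting but has recipient = Marisol; that refutes the reply.
(Fact (1) would refute a reading with focus on the thing — but that is not what the question asks.)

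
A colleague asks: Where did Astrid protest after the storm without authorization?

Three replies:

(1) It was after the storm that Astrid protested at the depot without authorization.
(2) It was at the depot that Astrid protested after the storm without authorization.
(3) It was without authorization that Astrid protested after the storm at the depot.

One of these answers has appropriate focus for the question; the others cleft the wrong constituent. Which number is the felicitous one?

2

The question word "where" targets the location.
Option (1) clefts "after the storm" — the time, not what was asked.
Option (2) clefts "at the depot" — that matches what the question asks about.
Option (3) clefts "without authorization" — the manner, not what was asked.
So the congruent reply is (2).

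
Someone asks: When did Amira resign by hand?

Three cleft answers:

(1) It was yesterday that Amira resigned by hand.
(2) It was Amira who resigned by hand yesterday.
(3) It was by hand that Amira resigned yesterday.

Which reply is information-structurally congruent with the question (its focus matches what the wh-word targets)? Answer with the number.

1

The question word "when" targets the time.
Option (1) clefts "yesterday" — that matches what the question asks about.
Option (2) clefts "Amira" — the subject (agent), not what was asked.
Option (3) clefts "by hand" — the manner, not what was asked.
So the congruent reply is (1).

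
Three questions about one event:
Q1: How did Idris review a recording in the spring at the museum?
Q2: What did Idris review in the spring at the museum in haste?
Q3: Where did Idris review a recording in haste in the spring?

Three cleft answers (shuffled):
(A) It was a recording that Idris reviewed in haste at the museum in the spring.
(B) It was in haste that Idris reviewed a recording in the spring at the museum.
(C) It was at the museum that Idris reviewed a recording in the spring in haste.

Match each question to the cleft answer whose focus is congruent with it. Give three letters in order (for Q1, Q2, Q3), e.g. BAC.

Q1 asks about the manner; cleft (B) focuses "in haste", which is the manner — so Q1 → B.
Q2 asks about the direct object; cleft (A) focuses "a recording", which is the direct object — so Q2 → A.
Q3 asks about the location; cleft (C) focuses "at the museum", which is the location — so Q3 → C.
Mapping: Q1→B, Q2→A, Q3→C.

BAC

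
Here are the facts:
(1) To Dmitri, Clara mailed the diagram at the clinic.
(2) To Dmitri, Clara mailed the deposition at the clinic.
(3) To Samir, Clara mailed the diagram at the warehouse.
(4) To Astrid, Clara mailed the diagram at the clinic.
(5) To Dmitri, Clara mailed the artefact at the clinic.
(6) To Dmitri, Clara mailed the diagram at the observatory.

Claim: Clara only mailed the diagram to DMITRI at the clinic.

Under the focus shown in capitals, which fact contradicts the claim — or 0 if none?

Focus (in capitals) is "Dmitri" — the recipient. "Only" excludes alternative recipients while holding fixed same agent, thing, setting (Clara / the diagram / at the clinic).
Fact (4) shares the background but differs in recipient (Astrid) — a counterexample.

4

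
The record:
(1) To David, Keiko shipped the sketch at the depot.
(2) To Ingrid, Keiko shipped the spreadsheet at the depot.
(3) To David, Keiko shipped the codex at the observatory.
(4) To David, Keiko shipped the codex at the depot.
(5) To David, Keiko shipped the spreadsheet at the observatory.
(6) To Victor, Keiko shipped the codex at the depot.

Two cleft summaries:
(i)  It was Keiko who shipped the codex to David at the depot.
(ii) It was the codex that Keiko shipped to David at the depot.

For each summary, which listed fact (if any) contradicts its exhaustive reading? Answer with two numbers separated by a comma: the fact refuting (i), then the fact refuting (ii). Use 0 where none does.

0, 1

Summary (i) focuses "Keiko" (the agent); background thing = the codex, recipient = David, setting = at the depot. No fact matches that background with a different agent, so 0.
Summary (ii) focuses "the codex" (the thing); background agent = Keiko, recipient = David, setting = at the depot. Fact (1) matches that background with thing = the sketch — refutes (ii).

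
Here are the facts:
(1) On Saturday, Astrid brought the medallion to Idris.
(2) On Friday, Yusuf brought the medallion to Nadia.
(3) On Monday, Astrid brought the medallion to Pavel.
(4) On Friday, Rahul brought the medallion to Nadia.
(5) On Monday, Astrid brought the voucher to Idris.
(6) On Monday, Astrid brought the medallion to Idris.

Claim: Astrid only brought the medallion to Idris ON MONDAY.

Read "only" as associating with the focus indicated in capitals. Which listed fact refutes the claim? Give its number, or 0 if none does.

Focus (in capitals) is "on Monday" — the setting. "Only" excludes alternative settings while holding fixed agent = Astrid, thing = the medallion, recipient = Idris.
Fact (1) matches on agent = Astrid, thing = the medallion, recipient = Idris, but has setting = on Saturday instead. That refutes the claim.

1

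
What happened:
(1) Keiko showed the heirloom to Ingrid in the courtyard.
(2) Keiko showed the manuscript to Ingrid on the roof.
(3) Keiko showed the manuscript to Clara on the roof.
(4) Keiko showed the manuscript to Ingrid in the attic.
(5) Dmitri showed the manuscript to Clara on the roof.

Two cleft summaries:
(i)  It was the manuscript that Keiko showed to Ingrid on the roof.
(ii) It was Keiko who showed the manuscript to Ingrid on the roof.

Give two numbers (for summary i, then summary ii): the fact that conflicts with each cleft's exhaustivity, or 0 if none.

0, 0

Summary (i) focuses "the manuscript" (the thing); background agent = Keiko, recipient = Ingrid, setting = on the roof. No fact matches that background with a different thing, so 0.
Summary (ii) focuses "Keiko" (the agent); background thing = the manuscript, recipient = Ingrid, setting = on the roof. No fact matches that background with a different agent, so 0.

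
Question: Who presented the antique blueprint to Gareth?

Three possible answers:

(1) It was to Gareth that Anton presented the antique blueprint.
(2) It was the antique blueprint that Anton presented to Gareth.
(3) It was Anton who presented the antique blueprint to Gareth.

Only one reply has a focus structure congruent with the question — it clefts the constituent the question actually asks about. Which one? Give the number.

3

The question word "who" targets the subject (agent).
Option (1) clefts "to Gareth" — the recipient, not what was asked.
Option (2) clefts "the antique blueprint" — the direct object, not what was asked.
Option (3) clefts "Anton" — that matches what the question asks about.
So the congruent reply is (3).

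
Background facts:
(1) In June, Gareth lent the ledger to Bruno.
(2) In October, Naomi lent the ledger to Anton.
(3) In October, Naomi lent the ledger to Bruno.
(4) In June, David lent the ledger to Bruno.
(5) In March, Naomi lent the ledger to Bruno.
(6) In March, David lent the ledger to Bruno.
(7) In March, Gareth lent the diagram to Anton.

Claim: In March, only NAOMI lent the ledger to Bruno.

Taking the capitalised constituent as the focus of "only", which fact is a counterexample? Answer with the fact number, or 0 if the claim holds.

The capitals mark "Naomi" as focus. So "only" rules out other agents, with the rest (thing = the ledger, recipient = Bruno, setting = in March) as background.
Fact (6) matches on thing = the ledger, recipient = Bruno, setting = in March, but has agent = David instead. That refutes the claim.

6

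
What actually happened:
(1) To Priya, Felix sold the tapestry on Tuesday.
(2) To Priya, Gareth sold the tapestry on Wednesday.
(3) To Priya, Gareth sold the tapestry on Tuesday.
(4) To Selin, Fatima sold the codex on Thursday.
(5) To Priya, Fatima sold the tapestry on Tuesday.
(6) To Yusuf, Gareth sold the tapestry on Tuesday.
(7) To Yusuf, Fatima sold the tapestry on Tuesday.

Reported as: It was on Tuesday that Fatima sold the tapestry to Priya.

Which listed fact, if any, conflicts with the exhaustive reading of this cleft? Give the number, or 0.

The cleft puts "on Tuesday" in focus and presupposes the open proposition with Fatima as agent and the tapestry as thing and Priya as recipient.
Exhaustivity: on Tuesday is the only setting satisfying that background.
Every other fact differs from the presupposition on some backgrounded slot, so none challenges the exhaustivity.

0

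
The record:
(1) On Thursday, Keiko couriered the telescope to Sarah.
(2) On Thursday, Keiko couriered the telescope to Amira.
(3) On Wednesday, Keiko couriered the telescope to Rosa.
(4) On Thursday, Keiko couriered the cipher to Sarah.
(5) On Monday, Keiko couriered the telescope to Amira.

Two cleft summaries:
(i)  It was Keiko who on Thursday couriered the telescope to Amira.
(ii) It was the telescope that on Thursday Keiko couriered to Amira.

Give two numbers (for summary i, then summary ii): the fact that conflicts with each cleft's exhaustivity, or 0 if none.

0, 0

(i): focus "Keiko". No fact shares thing = the telescope, recipient = Amira, setting = on Thursday with a different agent. 0.
(ii): focus "the telescope". No fact shares agent = Keiko, recipient = Amira, setting = on Thursday with a different thing. 0.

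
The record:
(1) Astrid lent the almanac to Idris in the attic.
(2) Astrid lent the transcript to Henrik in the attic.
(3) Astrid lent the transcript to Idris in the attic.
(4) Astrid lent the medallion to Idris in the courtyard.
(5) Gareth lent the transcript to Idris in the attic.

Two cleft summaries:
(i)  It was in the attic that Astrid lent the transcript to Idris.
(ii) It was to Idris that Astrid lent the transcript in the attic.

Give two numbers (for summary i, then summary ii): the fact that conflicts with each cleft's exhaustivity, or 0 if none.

(i): focus "in the attic". No fact shares Astrid as agent and the transcript as thing and Idris as recipient with a different setting. 0.
(ii): focus "Idris". Looking for Astrid as agent and the transcript as thing and in the attic as setting with some other recipient — fact (2) has Henrik there. Refuted.

0, 2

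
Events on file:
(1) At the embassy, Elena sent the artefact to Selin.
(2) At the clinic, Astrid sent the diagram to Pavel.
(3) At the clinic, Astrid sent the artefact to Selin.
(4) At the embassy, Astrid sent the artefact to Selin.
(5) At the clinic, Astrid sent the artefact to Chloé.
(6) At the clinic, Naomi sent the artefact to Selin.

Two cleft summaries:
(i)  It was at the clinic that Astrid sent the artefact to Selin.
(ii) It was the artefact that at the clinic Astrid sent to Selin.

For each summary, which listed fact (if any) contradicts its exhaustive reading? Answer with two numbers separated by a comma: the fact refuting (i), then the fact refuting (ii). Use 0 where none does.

4, 0

Summary (i) focuses "at the clinic" (the setting); background same agent, thing, recipient (Astrid / the artefact / Selin). Fact (4) matches that background with setting = at the embassy — refutes (i).
Summary (ii) focuses "the artefact" (the thing); background same agent, recipient, setting (Astrid / Selin / at the clinic). No fact matches that background with a different thing, so 0.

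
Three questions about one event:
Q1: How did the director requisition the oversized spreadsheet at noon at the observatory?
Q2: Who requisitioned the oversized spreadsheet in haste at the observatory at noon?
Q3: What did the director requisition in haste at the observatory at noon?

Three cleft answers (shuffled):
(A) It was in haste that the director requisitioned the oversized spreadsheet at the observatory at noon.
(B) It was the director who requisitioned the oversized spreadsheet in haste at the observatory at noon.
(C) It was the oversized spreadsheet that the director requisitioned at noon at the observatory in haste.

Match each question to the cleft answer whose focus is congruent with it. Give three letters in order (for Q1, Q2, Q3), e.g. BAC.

Q1 asks about the manner; cleft (A) focuses "in haste", which is the manner — so Q1 → A.
Q2 asks about the subject (agent); cleft (B) focuses "the director", which is the subject (agent) — so Q2 → B.
Q3 asks about the direct object; cleft (C) focuses "the oversized spreadsheet", which is the direct object — so Q3 → C.
Mapping: Q1→A, Q2→B, Q3→C.

ABC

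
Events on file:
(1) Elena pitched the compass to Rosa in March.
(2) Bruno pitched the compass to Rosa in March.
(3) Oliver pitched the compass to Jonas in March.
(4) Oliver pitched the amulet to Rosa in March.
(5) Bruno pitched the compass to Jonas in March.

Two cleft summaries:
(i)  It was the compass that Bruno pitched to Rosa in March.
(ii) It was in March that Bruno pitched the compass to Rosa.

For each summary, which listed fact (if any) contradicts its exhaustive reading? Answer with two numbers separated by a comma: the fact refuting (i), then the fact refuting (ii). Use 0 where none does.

(i): focus "the compass". No fact shares same agent, recipient, setting (Bruno / Rosa / in March) with a different thing. 0.
(ii): focus "in March". No fact shares same agent, thing, recipient (Bruno / the compass / Rosa) with a different setting. 0.

0, 0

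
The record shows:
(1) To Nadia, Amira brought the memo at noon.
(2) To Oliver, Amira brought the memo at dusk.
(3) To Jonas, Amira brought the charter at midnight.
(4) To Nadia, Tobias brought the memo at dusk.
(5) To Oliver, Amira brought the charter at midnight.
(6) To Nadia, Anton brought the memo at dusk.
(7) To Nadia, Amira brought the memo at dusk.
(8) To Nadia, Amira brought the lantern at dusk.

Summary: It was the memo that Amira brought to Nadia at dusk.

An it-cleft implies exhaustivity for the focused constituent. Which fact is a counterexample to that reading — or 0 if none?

The cleft puts "the memo" in focus and presupposes the open proposition with Amira as agent and Nadia as recipient and at dusk as setting.
Exhaustivity: the memo is the only thing satisfying that background.
Fact (8) shares the background but with thing = the lantern; exhaustivity is violated.

8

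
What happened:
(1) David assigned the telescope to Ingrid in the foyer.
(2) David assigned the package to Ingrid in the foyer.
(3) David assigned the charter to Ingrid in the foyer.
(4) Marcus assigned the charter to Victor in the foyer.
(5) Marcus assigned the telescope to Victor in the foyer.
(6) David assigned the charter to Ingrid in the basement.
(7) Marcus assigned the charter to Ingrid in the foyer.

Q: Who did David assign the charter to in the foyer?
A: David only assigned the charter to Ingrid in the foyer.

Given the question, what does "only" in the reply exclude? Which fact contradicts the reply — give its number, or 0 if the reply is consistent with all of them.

0

Answering "Who did ... to ...?" puts focus on the recipient — here, "Ingrid".
"Only" then excludes alternative recipients while the background — David as agent and the charter as thing and in the foyer as setting — is held fixed.
No fact keeps David as agent and the charter as thing and in the foyer as setting while changing the recipient; every other fact differs on something backgrounded. The reply stands.
(Fact (6) would refute a reading with focus on the setting — but that is not what the question asks.)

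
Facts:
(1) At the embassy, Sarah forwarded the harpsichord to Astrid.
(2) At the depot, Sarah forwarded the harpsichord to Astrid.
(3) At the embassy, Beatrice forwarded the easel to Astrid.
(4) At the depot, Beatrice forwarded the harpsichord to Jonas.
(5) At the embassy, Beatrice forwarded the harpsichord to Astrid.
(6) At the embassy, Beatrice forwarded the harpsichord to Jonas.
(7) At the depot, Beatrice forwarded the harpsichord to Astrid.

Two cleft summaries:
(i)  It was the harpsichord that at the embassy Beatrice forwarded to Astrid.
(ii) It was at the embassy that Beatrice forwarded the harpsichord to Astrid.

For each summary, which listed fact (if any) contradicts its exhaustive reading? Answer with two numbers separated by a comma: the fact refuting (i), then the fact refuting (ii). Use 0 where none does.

(i): focus "the harpsichord". Looking for same agent, recipient, setting (Beatrice / Astrid / at the embassy) with some other thing — fact (3) has the easel there. Refuted.
(ii): focus "at the embassy". Looking for same agent, thing, recipient (Beatrice / the harpsichord / Astrid) with some other setting — fact (7) has at the depot there. Refuted.

3, 7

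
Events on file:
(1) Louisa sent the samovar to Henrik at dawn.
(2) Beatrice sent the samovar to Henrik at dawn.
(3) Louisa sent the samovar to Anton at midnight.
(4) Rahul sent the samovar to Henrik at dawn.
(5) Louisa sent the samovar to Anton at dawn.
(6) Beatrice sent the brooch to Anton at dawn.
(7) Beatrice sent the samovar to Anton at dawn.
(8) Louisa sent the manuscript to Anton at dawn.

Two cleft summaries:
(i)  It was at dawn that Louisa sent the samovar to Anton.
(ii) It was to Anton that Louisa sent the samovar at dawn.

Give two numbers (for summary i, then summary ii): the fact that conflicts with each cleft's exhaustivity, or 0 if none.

3, 1

(i): focus "at dawn". Looking for same agent, thing, recipient (Louisa / the samovar / Anton) with some other setting — fact (3) has at midnight there. Refuted.
(ii): focus "Anton". Looking for same agent, thing, setting (Louisa / the samovar / at dawn) with some other recipient — fact (1) has Henrik there. Refuted.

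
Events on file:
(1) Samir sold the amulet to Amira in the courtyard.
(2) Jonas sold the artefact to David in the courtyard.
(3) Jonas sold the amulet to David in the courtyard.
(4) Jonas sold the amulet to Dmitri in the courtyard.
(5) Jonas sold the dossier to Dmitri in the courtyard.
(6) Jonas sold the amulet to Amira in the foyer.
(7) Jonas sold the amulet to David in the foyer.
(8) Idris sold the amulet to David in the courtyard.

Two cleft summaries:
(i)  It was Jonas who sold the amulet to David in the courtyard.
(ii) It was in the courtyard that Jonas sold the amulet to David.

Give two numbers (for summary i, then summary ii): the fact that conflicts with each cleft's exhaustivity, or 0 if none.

8, 7

Summary (i) focuses "Jonas" (the agent); background the amulet as thing and David as recipient and in the courtyard as setting. Fact (8) matches that background with agent = Idris — refutes (i).
Summary (ii) focuses "in the courtyard" (the setting); background Jonas as agent and the amulet as thing and David as recipient. Fact (7) matches that background with setting = in the foyer — refutes (ii).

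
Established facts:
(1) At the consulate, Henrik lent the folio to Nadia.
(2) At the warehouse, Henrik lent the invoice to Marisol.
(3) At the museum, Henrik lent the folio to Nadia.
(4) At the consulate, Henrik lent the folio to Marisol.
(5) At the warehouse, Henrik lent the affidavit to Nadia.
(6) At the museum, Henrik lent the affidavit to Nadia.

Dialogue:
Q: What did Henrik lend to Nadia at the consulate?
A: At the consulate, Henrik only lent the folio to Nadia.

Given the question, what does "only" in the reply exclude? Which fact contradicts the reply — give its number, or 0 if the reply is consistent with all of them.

0

The question "What did ...?" targets the thing, so in the reply the focus falls on "the folio".
So "only" ranges over things; the rest (agent = Henrik, recipient = Nadia, setting = at the consulate) is presupposed.
No fact keeps agent = Henrik, recipient = Nadia, setting = at the consulate while changing the thing; every other fact differs on something backgrounded. The reply stands.
(Fact (4) would refute a reading with focus on the recipient — but that is not what the question asks.)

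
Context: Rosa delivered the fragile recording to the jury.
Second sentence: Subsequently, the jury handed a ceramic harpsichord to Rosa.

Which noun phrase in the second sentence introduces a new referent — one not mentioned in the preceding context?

a ceramic harpsichord

"the jury" and "Rosa" in the second sentence are given — already mentioned in the context.
"a ceramic harpsichord" has no antecedent in the context; it is discourse-new (the indefinite article also signals a new referent).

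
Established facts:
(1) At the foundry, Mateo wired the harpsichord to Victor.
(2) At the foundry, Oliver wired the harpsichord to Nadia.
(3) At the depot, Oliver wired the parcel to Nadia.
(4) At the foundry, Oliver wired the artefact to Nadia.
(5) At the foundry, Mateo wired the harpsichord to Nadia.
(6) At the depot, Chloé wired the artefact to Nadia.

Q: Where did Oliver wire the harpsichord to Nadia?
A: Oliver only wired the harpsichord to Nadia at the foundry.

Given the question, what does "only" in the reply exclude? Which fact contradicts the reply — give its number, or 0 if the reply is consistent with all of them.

The question "Where did ...?" targets the setting, so in the reply the focus falls on "at the foundry".
So "only" ranges over settings; the rest (Oliver as agent and the harpsichord as thing and Nadia as recipient) is presupposed.
No listed fact shares that background with another setting. Nothing contradicts the reply.
(Fact (4) would refute a reading with focus on the thing — but that is not what the question asks.)

0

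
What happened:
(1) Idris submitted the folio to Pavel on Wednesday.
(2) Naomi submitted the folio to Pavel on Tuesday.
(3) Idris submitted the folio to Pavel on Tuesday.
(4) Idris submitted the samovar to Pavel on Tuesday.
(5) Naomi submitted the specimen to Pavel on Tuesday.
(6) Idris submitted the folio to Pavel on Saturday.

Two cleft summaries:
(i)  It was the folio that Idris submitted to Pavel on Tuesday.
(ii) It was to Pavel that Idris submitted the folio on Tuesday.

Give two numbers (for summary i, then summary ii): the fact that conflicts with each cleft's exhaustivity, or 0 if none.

Summary (i) focuses "the folio" (the thing); background agent = Idris, recipient = Pavel, setting = on Tuesday. Fact (4) matches that background with thing = the samovar — refutes (i).
Summary (ii) focuses "Pavel" (the recipient); background agent = Idris, thing = the folio, setting = on Tuesday. No fact matches that background with a different recipient, so 0.

4, 0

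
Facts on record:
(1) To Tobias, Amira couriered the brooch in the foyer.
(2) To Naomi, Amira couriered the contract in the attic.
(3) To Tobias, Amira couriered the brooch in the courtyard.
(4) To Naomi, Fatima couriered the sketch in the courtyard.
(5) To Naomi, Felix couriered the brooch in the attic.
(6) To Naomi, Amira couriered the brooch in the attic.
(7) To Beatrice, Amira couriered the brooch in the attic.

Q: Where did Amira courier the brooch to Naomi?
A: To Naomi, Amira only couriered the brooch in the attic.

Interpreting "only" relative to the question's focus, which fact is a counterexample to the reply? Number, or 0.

The question "Where did ...?" targets the setting, so in the reply the focus falls on "in the attic".
So "only" ranges over settings; the rest (same agent, thing, recipient (Amira / the brooch / Naomi)) is presupposed.
No fact keeps same agent, thing, recipient (Amira / the brooch / Naomi) while changing the setting; every other fact differs on something backgrounded. The reply stands.
(Fact (7) would refute a reading with focus on the recipient — but that is not what the question asks.)

0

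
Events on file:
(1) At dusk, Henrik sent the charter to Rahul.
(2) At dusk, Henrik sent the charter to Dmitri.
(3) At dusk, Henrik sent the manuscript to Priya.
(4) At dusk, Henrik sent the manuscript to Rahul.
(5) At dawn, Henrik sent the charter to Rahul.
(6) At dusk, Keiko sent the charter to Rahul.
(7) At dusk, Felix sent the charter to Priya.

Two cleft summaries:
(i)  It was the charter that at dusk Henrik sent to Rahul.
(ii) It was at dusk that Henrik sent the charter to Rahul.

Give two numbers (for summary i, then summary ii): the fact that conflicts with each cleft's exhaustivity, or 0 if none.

(i): focus "the charter". Looking for Henrik as agent and Rahul as recipient and at dusk as setting with some other thing — fact (4) has the manuscript there. Refuted.
(ii): focus "at dusk". Looking for Henrik as agent and the charter as thing and Rahul as recipient with some other setting — fact (5) has at dawn there. Refuted.

4, 5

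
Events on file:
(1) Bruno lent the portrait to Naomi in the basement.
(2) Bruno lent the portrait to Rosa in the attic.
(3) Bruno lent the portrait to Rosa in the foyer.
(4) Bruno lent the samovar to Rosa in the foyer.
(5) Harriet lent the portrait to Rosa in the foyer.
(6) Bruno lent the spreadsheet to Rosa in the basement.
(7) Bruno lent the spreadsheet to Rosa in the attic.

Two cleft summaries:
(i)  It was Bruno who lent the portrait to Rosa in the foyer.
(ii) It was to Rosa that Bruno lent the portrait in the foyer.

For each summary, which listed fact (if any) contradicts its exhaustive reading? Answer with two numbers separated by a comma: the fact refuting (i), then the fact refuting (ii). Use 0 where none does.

Summary (i) focuses "Bruno" (the agent); background the portrait as thing and Rosa as recipient and in the foyer as setting. Fact (5) matches that background with agent = Harriet — refutes (i).
Summary (ii) focuses "Rosa" (the recipient); background Bruno as agent and the portrait as thing and in the foyer as setting. No fact matches that background with a different recipient, so 0.

5, 0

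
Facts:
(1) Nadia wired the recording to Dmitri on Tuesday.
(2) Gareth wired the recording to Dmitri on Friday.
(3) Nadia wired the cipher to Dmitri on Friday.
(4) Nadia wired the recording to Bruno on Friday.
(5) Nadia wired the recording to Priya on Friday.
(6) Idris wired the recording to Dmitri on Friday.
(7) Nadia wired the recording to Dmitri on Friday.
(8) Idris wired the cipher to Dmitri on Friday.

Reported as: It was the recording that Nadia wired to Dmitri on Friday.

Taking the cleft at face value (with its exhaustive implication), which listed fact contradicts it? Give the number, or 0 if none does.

3

The cleft puts "the recording" in focus and presupposes the open proposition with agent = Nadia, recipient = Dmitri, setting = on Friday.
The exhaustive reading says no other thing fits that background.
But fact (3) also has agent = Nadia, recipient = Dmitri, setting = on Friday, with thing = the cipher — so the exhaustive reading fails.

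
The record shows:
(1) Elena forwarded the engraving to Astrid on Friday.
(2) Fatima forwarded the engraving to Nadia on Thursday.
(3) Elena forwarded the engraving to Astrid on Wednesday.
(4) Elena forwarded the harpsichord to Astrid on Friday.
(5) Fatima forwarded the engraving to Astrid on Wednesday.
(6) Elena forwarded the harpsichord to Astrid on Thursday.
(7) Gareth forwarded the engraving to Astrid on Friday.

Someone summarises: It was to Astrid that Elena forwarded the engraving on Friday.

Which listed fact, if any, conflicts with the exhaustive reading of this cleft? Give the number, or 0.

0

The cleft puts "Astrid" in focus and presupposes the open proposition with agent = Elena, thing = the engraving, setting = on Friday.
Exhaustivity: Astrid is the only recipient satisfying that background.
Every other fact differs from the presupposition on some backgrounded slot, so none challenges the exhaustivity.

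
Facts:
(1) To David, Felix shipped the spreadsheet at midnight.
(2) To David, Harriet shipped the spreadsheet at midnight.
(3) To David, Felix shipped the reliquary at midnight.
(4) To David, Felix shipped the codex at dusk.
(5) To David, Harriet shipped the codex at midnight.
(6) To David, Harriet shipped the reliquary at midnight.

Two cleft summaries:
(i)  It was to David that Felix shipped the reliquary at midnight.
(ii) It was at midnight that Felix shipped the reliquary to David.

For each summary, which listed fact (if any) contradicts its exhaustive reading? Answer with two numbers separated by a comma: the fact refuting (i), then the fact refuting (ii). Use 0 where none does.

0, 0

Summary (i) focuses "David" (the recipient); background agent = Felix, thing = the reliquary, setting = at midnight. No fact matches that background with a different recipient, so 0.
Summary (ii) focuses "at midnight" (the setting); background agent = Felix, thing = the reliquary, recipient = David. No fact matches that background with a different setting, so 0.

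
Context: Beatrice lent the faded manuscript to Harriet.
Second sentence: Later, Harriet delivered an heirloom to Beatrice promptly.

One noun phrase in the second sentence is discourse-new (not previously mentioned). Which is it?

"Harriet" and "Beatrice" in the second sentence are given — already mentioned in the context.
"an heirloom" has no antecedent in the context; it is discourse-new (the indefinite article also signals a new referent).

an heirloom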